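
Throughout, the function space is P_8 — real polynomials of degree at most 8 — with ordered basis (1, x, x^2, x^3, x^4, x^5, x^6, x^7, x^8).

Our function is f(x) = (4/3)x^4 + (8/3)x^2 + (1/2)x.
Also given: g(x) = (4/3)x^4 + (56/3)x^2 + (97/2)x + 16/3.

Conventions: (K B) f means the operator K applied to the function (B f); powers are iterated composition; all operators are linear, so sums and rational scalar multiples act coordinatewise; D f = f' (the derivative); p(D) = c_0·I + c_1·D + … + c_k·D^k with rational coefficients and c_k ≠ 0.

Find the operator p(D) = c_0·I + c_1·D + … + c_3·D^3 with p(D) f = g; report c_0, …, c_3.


D^0 f = (4/3)x^4 + (8/3)x^2 + (1/2)x
D^1 f = (16/3)x^3 + (16/3)x + 1/2
D^2 f = 16x^2 + 16/3
D^3 f = 32x
matching coefficients of g against c_0 f + c_1 Df + … from the top degree down determines the c_i
solution: c_0 = 1, c_1 = 0, c_2 = 1, c_3 = 3/2

p(D) = I + D^2 + (3/2)·D^3, i.e. c_0 = 1, c_1 = 0, c_2 = 1, c_3 = 3/2


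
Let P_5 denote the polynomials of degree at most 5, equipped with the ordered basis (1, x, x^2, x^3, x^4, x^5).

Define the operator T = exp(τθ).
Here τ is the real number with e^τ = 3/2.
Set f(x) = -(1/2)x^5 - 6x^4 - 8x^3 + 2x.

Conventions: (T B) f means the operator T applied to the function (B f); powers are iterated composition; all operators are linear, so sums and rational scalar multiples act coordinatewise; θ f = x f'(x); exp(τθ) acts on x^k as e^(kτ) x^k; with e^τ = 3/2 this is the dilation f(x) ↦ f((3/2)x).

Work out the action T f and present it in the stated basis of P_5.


g(x) = -(243/64)x^5 - (243/8)x^4 - 27x^3 + 3x

exp(τθ) x^k = e^(kτ) x^k; with e^τ = 3/2 this sends x^k to (3/2)^k x^k
x ↦ 3/2 x
x^3 ↦ 27/8 x^3
x^4 ↦ 81/16 x^4
x^5 ↦ 243/32 x^5
applying this coordinatewise to f: exp(τθ) f = -(243/64)x^5 - (243/8)x^4 - 27x^3 + 3x


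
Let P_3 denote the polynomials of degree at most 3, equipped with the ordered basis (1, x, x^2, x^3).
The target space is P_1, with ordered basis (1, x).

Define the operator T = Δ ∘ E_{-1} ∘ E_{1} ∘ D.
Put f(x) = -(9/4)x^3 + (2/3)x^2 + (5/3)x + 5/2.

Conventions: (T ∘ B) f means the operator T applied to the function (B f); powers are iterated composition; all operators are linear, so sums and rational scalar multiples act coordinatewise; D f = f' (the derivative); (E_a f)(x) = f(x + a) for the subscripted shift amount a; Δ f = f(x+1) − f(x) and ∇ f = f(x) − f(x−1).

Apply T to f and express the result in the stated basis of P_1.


the result is g(x) = -(27/2)x - 65/12

D f = -(27/4)x^2 + (4/3)x + 5/3
E_{1} D f = -(27/4)x^2 - (73/6)x - 15/4
E_{-1} E_{1} D f = -(27/4)x^2 + (4/3)x + 5/3
Δ E_{-1} E_{1} D f = -(27/2)x - 65/12


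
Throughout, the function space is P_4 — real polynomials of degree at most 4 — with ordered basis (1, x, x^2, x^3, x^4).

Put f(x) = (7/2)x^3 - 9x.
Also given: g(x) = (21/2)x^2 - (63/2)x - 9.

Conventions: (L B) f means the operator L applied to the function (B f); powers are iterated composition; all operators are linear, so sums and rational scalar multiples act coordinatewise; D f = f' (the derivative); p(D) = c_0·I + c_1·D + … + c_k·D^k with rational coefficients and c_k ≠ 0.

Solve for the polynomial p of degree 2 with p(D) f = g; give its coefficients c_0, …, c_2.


D^0 f = (7/2)x^3 - 9x
D^1 f = (21/2)x^2 - 9
D^2 f = 21x
matching coefficients of g against c_0 f + c_1 Df + … from the top degree down determines the c_i
solution: c_0 = 0, c_1 = 1, c_2 = -3/2

p(D) = D − (3/2)·D^2, i.e. c_0 = 0, c_1 = 1, c_2 = -3/2


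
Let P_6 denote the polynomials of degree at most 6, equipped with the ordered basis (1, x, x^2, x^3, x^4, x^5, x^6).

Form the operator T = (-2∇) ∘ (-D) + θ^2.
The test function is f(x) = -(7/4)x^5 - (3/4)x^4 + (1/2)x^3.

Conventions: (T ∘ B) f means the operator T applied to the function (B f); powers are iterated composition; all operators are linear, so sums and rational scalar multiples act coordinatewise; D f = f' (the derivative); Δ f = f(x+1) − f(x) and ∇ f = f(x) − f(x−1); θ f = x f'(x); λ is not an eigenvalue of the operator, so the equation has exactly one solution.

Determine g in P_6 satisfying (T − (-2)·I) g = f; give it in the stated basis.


g(x) = -(7/108)x^5 - (1/24)x^4 + (167/594)x^3 - (13/27)x^2 - (529/891)x + 653/396

write g with unknown coordinates in the stated basis and equate coefficients in (T − (-2)·I) g = f
solving from the highest basis element down gives g = -(7/108)x^5 - (1/24)x^4 + (167/594)x^3 - (13/27)x^2 - (529/891)x + 653/396
check: T g = -(175/108)x^5 - (2/3)x^4 - (37/594)x^3 + (26/27)x^2 + (1058/891)x - 653/198
so T g − (-2)·g = -(7/4)x^5 - (3/4)x^4 + (1/2)x^3 = f ✓


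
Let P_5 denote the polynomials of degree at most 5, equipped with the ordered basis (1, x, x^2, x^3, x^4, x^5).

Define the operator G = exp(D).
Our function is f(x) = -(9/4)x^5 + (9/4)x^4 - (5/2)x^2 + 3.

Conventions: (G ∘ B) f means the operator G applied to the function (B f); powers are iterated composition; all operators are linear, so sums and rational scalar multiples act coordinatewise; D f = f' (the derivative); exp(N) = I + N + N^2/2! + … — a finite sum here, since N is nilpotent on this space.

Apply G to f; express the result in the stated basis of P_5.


order-1 term: -(45/4)x^4 + 9x^3 - 5x
order-2 term: -(45/2)x^3 + (27/2)x^2 - 5/2
order-3 term: -(45/2)x^2 + 9x
order-4 term: -(45/4)x + 9/4
order-5 term: -9/4
the series for exp(D) f terminates at order 5
exp(D) f = -(9/4)x^5 - 9x^4 - (27/2)x^3 - (23/2)x^2 - (29/4)x + 1/2

the result is g(x) = -(9/4)x^5 - 9x^4 - (27/2)x^3 - (23/2)x^2 - (29/4)x + 1/2


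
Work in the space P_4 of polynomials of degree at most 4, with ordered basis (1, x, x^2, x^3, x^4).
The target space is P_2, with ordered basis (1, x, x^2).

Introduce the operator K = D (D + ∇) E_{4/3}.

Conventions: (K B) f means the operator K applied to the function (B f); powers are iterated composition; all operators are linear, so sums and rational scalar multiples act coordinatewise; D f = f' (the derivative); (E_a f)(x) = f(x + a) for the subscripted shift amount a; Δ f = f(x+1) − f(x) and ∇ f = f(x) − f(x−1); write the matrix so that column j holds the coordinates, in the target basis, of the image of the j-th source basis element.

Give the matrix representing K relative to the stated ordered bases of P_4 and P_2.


image of 1: 0
image of x: 0
image of x^2: 4
image of x^3: 12x + 13
image of x^4: 24x^2 + 52x + 92/3
each image's coordinates form column j of the matrix

the matrix is [[0, 0, 4, 13, 92/3]; [0, 0, 0, 12, 52]; [0, 0, 0, 0, 24]] (rows listed top to bottom)


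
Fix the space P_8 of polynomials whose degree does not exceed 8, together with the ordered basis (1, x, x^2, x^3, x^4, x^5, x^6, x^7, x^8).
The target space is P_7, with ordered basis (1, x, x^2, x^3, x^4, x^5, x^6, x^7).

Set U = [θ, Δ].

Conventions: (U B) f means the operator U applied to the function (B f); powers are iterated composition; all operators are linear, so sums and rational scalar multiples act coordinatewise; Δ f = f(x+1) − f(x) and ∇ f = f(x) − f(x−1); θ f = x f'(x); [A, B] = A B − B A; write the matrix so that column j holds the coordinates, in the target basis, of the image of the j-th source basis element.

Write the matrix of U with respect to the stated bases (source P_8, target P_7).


the matrix is [[0, -1, -2, -3, -4, -5, -6, -7, -8]; [0, 0, -2, -6, -12, -20, -30, -42, -56]; [0, 0, 0, -3, -12, -30, -60, -105, -168]; [0, 0, 0, 0, -4, -20, -60, -140, -280]; [0, 0, 0, 0, 0, -5, -30, -105, -280]; [0, 0, 0, 0, 0, 0, -6, -42, -168]; [0, 0, 0, 0, 0, 0, 0, -7, -56]; [0, 0, 0, 0, 0, 0, 0, 0, -8]] (rows listed top to bottom)

image of 1: 0
image of x: -1
image of x^2: -2x - 2
image of x^3: -3x^2 - 6x - 3
image of x^4: -4x^3 - 12x^2 - 12x - 4
image of x^5: -5x^4 - 20x^3 - 30x^2 - 20x - 5
image of x^6: -6x^5 - 30x^4 - 60x^3 - 60x^2 - 30x - 6
image of x^7: -7x^6 - 42x^5 - 105x^4 - 140x^3 - 105x^2 - 42x - 7
image of x^8: -8x^7 - 56x^6 - 168x^5 - 280x^4 - 280x^3 - 168x^2 - 56x - 8
each image's coordinates form column j of the matrix


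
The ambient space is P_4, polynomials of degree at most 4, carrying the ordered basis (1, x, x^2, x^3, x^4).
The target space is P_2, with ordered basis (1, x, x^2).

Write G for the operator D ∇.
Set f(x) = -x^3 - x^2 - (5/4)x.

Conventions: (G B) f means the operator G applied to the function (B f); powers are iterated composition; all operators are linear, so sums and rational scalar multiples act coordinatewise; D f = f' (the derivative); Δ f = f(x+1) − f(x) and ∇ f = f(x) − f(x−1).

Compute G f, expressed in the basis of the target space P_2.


g(x) = -6x + 1

∇ f = -3x^2 + x - 5/4
D ∇ f = -6x + 1


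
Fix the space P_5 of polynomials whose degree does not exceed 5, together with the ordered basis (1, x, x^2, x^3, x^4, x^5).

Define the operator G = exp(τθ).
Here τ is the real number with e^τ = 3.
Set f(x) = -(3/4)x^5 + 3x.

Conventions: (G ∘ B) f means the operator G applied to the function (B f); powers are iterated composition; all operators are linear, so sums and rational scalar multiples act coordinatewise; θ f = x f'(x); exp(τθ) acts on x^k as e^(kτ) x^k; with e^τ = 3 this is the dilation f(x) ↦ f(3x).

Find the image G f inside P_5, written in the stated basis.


the image equals g(x) = -(729/4)x^5 + 9x

exp(τθ) x^k = e^(kτ) x^k; with e^τ = 3 this sends x^k to 3^k x^k
x ↦ 3 x
x^5 ↦ 243 x^5
applying this coordinatewise to f: exp(τθ) f = -(729/4)x^5 + 9x


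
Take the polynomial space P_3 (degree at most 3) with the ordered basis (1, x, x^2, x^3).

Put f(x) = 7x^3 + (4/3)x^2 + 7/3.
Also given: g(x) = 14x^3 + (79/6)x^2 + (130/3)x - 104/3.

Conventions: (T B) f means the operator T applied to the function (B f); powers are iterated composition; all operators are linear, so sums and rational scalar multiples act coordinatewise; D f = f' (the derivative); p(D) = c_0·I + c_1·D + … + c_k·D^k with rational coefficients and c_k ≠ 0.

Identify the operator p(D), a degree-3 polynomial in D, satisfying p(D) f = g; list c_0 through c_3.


c_0 = 2, c_1 = 1/2, c_2 = 1, c_3 = -1

D^0 f = 7x^3 + (4/3)x^2 + 7/3
D^1 f = 21x^2 + (8/3)x
D^2 f = 42x + 8/3
D^3 f = 42
matching coefficients of g against c_0 f + c_1 Df + … from the top degree down determines the c_i
solution: c_0 = 2, c_1 = 1/2, c_2 = 1, c_3 = -1


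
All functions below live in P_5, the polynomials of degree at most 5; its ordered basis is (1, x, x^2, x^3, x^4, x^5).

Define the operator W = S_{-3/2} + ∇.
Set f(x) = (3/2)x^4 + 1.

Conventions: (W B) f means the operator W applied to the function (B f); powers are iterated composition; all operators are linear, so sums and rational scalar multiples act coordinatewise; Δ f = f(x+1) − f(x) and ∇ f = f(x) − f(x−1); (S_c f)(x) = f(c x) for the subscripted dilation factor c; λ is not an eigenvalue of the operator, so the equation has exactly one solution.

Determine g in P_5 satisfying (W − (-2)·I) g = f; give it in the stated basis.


write g with unknown coordinates in the stated basis and equate coefficients in (W − (-2)·I) g = f
solving from the highest basis element down gives g = (24/113)x^4 + (768/1243)x^3 - (2880/21131)x^2 + (53952/21131)x - 44269/63393
check: W g = (243/226)x^4 - (1536/1243)x^3 + (5760/21131)x^2 - (107904/21131)x + 151931/63393
so W g − (-2)·g = (3/2)x^4 + 1 = f ✓

the image equals g(x) = (24/113)x^4 + (768/1243)x^3 - (2880/21131)x^2 + (53952/21131)x - 44269/63393


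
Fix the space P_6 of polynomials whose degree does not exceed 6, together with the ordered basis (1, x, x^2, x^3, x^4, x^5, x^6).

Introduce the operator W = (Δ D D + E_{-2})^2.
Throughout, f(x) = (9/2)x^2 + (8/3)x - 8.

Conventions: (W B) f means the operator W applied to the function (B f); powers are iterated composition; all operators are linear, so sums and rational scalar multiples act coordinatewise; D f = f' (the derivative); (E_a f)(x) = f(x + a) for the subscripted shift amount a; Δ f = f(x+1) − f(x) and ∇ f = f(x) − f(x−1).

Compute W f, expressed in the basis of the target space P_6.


the image equals g(x) = (9/2)x^2 - (100/3)x + 160/3

D f = 9x + 8/3
D D f = 9
Δ D D f = 0
E_{-2} f = (9/2)x^2 - (46/3)x + 14/3
(Δ D D + E_{-2}) f = (9/2)x^2 - (46/3)x + 14/3
D (Δ D D + E_{-2}) f = 9x - 46/3
D D (Δ D D + E_{-2}) f = 9
Δ D D (Δ D D + E_{-2}) f = 0
E_{-2} (Δ D D + E_{-2}) f = (9/2)x^2 - (100/3)x + 160/3
(Δ D D + E_{-2}) (Δ D D + E_{-2}) f = (9/2)x^2 - (100/3)x + 160/3


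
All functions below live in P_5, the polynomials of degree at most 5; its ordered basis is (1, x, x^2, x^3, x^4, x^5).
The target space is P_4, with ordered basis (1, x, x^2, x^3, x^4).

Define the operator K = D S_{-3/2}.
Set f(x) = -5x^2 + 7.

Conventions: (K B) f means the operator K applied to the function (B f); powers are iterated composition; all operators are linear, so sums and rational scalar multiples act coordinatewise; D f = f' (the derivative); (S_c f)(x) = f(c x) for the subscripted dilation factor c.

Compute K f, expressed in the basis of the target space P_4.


S_{-3/2} f = -(45/4)x^2 + 7
D S_{-3/2} f = -(45/2)x

g(x) = -(45/2)x


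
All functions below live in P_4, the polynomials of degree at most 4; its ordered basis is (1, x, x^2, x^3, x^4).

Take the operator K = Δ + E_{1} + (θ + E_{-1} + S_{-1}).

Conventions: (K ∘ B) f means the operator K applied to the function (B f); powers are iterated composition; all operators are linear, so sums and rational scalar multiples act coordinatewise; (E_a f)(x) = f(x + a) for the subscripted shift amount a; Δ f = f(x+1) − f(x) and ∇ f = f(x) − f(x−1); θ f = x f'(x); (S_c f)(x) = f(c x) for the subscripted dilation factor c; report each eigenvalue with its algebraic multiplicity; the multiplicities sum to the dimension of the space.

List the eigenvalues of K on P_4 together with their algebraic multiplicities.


image of 1: 3
image of x: 2x + 1
image of x^2: 5x^2 + 2x + 3
image of x^3: 4x^3 + 3x^2 + 9x + 1
image of x^4: 7x^4 + 4x^3 + 18x^2 + 4x + 3
the matrix is upper triangular; its diagonal is (3, 2, 5, 4, 7)
for a triangular matrix the eigenvalues are the diagonal entries, with algebraic multiplicity their repetition count

λ = 2 (multiplicity 1), λ = 3 (multiplicity 1), λ = 4 (multiplicity 1), λ = 5 (multiplicity 1), λ = 7 (multiplicity 1)


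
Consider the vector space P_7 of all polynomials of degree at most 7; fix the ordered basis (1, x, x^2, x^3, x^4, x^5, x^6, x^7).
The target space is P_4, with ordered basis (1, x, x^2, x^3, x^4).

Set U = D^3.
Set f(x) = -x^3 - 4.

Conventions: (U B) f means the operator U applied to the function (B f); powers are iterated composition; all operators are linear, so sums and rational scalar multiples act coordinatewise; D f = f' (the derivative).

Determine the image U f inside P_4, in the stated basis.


D f = -3x^2
D D f = -6x
D D D f = -6

the result is g(x) = -6


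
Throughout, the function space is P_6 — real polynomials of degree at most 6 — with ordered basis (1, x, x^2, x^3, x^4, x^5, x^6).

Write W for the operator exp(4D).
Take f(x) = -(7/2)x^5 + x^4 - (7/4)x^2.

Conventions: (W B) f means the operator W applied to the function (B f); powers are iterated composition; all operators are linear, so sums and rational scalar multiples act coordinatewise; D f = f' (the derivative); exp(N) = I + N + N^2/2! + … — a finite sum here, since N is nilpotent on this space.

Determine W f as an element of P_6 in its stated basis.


the result is g(x) = -(7/2)x^5 - 69x^4 - 544x^3 - (8583/4)x^2 - 4238x - 3356

order-1 term: -70x^4 + 16x^3 - 14x
order-2 term: -560x^3 + 96x^2 - 28
order-3 term: -2240x^2 + 256x
order-4 term: -4480x + 256
order-5 term: -3584
the series for exp(4D) f terminates at order 5
exp(4D) f = -(7/2)x^5 - 69x^4 - 544x^3 - (8583/4)x^2 - 4238x - 3356


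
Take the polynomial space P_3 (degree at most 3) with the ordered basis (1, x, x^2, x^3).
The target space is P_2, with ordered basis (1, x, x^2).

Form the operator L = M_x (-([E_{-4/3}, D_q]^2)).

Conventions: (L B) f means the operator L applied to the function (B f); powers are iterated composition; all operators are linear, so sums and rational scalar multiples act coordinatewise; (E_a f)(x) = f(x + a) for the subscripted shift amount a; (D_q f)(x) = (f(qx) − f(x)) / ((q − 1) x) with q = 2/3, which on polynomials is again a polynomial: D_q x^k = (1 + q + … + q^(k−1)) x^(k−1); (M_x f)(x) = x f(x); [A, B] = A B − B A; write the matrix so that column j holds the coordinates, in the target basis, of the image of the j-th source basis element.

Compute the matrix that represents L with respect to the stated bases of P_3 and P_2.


the matrix is [[0, 0, 0, 0]; [0, 0, 0, 0]; [0, 0, 0, 0]] (rows listed top to bottom)

image of 1: 0
image of x: 0
image of x^2: 0
image of x^3: 0
each image's coordinates form column j of the matrix


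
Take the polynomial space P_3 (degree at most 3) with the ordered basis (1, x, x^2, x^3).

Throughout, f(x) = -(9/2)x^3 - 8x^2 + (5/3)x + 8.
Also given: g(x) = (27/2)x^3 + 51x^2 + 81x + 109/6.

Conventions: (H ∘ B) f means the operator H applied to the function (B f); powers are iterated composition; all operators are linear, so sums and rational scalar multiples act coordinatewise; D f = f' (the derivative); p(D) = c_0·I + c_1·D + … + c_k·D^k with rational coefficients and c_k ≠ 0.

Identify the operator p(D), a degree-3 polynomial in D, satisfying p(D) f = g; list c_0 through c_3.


D^0 f = -(9/2)x^3 - 8x^2 + (5/3)x + 8
D^1 f = -(27/2)x^2 - 16x + 5/3
D^2 f = -27x - 16
D^3 f = -27
matching coefficients of g against c_0 f + c_1 Df + … from the top degree down determines the c_i
solution: c_0 = -3, c_1 = -2, c_2 = -2, c_3 = -1/2

p(D) = -3·I − 2·D − 2·D^2 − (1/2)·D^3, i.e. c_0 = -3, c_1 = -2, c_2 = -2, c_3 = -1/2


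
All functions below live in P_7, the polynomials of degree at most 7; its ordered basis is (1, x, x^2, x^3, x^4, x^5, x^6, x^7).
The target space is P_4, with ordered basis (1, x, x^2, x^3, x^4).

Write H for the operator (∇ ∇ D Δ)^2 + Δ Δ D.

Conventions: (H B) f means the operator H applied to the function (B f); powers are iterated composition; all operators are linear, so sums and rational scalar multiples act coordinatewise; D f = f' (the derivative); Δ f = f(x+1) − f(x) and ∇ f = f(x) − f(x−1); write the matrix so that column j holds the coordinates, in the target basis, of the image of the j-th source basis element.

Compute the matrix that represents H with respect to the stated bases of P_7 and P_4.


the matrix is [[0, 0, 0, 6, 24, 70, 180, 434]; [0, 0, 0, 0, 24, 120, 420, 1260]; [0, 0, 0, 0, 0, 60, 360, 1470]; [0, 0, 0, 0, 0, 0, 120, 840]; [0, 0, 0, 0, 0, 0, 0, 210]] (rows listed top to bottom)

image of 1: 0
image of x: 0
image of x^2: 0
image of x^3: 6
image of x^4: 24x + 24
image of x^5: 60x^2 + 120x + 70
image of x^6: 120x^3 + 360x^2 + 420x + 180
image of x^7: 210x^4 + 840x^3 + 1470x^2 + 1260x + 434
each image's coordinates form column j of the matrix


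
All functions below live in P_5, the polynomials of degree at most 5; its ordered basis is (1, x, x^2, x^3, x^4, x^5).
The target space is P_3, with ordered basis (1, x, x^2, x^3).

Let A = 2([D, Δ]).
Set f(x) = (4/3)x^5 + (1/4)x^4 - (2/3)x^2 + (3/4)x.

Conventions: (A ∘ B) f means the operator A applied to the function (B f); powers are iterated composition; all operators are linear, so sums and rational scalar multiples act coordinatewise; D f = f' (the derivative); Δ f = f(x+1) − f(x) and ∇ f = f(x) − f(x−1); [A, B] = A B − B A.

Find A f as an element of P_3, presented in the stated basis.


Δ f = (20/3)x^4 + (43/3)x^3 + (89/6)x^2 + (19/3)x + 5/3
D Δ f = (80/3)x^3 + 43x^2 + (89/3)x + 19/3
D f = (20/3)x^4 + x^3 - (4/3)x + 3/4
Δ D f = (80/3)x^3 + 43x^2 + (89/3)x + 19/3
[D, Δ] f = 0
(2([D, Δ])) f = 0

g(x) = 0


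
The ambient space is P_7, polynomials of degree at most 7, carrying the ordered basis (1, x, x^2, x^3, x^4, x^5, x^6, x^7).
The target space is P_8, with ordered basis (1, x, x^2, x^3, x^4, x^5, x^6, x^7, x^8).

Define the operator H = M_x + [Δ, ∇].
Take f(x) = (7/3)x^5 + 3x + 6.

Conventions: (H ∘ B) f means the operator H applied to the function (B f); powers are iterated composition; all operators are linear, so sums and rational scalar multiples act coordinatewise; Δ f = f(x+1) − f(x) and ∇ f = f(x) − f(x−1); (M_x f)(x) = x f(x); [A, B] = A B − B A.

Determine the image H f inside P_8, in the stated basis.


the image equals g(x) = (7/3)x^6 + 3x^2 + 6x

M_x f = (7/3)x^6 + 3x^2 + 6x
∇ f = (35/3)x^4 - (70/3)x^3 + (70/3)x^2 - (35/3)x + 16/3
Δ ∇ f = (140/3)x^3 + (70/3)x
Δ f = (35/3)x^4 + (70/3)x^3 + (70/3)x^2 + (35/3)x + 16/3
∇ Δ f = (140/3)x^3 + (70/3)x
[Δ, ∇] f = 0
(M_x + [Δ, ∇]) f = (7/3)x^6 + 3x^2 + 6x


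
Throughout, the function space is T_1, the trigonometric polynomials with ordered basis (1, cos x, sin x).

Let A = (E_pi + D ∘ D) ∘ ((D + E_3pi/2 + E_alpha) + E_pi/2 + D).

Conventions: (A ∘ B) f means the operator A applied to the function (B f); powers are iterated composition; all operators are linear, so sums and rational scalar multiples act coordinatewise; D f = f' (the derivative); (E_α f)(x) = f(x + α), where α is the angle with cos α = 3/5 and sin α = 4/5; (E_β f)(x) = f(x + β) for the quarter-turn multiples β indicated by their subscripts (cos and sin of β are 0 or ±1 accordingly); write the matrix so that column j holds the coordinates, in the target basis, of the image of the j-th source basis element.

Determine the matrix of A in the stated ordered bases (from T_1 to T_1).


image of 1: 3
image of cos x: -(6/5)cos x + (28/5)sin x
image of sin x: -(28/5)cos x - (6/5)sin x
each image's coordinates form column j of the matrix

the matrix is [[3, 0, 0]; [0, -6/5, -28/5]; [0, 28/5, -6/5]] (rows listed top to bottom)


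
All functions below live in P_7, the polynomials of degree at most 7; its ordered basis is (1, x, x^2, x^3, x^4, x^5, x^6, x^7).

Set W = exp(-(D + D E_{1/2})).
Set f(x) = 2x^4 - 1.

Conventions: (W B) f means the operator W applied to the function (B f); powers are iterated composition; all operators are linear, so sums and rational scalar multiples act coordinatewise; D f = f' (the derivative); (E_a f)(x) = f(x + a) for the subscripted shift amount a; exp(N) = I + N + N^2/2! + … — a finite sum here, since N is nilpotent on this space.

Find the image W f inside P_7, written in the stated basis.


g(x) = 2x^4 - 16x^3 + 36x^2 - 22x

order-1 term: -16x^3 - 12x^2 - 6x - 1
order-2 term: 48x^2 + 48x + 18
order-3 term: -64x - 48
order-4 term: 32
the series for exp(-(D + D E_{1/2})) f terminates at order 4
exp(-(D + D E_{1/2})) f = 2x^4 - 16x^3 + 36x^2 - 22x


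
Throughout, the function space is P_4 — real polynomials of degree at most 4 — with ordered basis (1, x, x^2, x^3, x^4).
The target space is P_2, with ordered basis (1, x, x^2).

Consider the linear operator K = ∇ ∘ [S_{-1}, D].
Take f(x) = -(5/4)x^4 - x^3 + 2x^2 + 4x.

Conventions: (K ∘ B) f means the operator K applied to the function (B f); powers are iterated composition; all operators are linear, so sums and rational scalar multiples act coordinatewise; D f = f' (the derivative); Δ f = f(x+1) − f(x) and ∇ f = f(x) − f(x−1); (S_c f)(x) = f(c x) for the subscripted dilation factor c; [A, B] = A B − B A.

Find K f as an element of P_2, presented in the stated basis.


D f = -5x^3 - 3x^2 + 4x + 4
S_{-1} D f = 5x^3 - 3x^2 - 4x + 4
S_{-1} f = -(5/4)x^4 + x^3 + 2x^2 - 4x
D S_{-1} f = -5x^3 + 3x^2 + 4x - 4
[S_{-1}, D] f = 10x^3 - 6x^2 - 8x + 8
∇ [S_{-1}, D] f = 30x^2 - 42x + 8

g(x) = 30x^2 - 42x + 8


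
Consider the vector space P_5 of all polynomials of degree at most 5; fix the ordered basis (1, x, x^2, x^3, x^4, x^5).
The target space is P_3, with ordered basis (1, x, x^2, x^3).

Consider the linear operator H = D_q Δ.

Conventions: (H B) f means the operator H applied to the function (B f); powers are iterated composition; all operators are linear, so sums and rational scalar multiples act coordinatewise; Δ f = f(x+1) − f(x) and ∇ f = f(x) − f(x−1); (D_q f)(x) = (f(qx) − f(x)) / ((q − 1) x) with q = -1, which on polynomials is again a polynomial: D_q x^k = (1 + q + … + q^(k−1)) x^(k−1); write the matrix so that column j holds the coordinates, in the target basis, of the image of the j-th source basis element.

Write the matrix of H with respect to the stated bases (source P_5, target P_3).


the matrix is [[0, 0, 2, 3, 4, 5]; [0, 0, 0, 0, 0, 0]; [0, 0, 0, 0, 4, 10]; [0, 0, 0, 0, 0, 0]] (rows listed top to bottom)

image of 1: 0
image of x: 0
image of x^2: 2
image of x^3: 3
image of x^4: 4x^2 + 4
image of x^5: 10x^2 + 5
each image's coordinates form column j of the matrix


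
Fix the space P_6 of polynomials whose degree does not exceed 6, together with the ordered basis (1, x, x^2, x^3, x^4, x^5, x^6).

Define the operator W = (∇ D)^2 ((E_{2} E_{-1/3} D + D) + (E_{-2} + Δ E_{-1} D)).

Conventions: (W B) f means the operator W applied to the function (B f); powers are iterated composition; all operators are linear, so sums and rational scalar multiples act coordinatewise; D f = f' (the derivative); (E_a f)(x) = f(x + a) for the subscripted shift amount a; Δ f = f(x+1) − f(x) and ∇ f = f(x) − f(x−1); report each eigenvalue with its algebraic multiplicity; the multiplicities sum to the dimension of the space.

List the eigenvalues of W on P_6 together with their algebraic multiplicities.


λ = 0 (multiplicity 7)

image of 1: 0
image of x: 0
image of x^2: 0
image of x^3: 0
image of x^4: 24
image of x^5: 120x - 120
image of x^6: 360x^2 - 720x + 3780
the matrix is upper triangular; its diagonal is (0, 0, 0, 0, 0, 0, 0)
for a triangular matrix the eigenvalues are the diagonal entries, with algebraic multiplicity their repetition count


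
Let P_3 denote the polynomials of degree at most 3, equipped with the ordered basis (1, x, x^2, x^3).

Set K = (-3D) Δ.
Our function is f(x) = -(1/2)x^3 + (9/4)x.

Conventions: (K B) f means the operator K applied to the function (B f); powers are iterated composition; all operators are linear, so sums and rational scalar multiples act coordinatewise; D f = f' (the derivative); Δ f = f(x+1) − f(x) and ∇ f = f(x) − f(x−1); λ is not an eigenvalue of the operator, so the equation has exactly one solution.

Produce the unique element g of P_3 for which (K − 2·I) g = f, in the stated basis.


g(x) = (1/4)x^3 - (27/8)x - 9/8

write g with unknown coordinates in the stated basis and equate coefficients in (K − 2·I) g = f
solving from the highest basis element down gives g = (1/4)x^3 - (27/8)x - 9/8
check: K g = -(9/2)x - 9/4
so K g − 2·g = -(1/2)x^3 + (9/4)x = f ✓


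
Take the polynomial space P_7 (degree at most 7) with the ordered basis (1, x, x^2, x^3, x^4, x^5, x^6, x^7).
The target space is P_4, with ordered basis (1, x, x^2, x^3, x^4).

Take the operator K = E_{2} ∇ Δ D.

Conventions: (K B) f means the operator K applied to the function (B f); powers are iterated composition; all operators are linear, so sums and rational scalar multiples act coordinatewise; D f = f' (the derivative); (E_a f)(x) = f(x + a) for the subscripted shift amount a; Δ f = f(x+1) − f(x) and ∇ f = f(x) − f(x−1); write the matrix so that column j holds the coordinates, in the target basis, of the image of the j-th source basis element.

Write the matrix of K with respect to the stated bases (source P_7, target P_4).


image of 1: 0
image of x: 0
image of x^2: 0
image of x^3: 6
image of x^4: 24x + 48
image of x^5: 60x^2 + 240x + 250
image of x^6: 120x^3 + 720x^2 + 1500x + 1080
image of x^7: 210x^4 + 1680x^3 + 5250x^2 + 7560x + 4214
each image's coordinates form column j of the matrix

the matrix is [[0, 0, 0, 6, 48, 250, 1080, 4214]; [0, 0, 0, 0, 24, 240, 1500, 7560]; [0, 0, 0, 0, 0, 60, 720, 5250]; [0, 0, 0, 0, 0, 0, 120, 1680]; [0, 0, 0, 0, 0, 0, 0, 210]] (rows listed top to bottom)


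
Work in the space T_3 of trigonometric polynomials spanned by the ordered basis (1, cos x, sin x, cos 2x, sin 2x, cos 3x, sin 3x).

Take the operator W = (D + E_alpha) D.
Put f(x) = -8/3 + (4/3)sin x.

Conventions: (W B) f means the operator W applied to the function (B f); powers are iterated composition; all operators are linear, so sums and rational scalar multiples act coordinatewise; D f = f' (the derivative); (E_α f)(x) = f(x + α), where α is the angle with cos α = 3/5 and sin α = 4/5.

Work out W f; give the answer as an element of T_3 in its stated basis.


the result is g(x) = (4/5)cos x - (12/5)sin x

D f = (4/3)cos x
D D f = -(4/3)sin x
E_alpha D f = (4/5)cos x - (16/15)sin x
(D + E_alpha) D f = (4/5)cos x - (12/5)sin x


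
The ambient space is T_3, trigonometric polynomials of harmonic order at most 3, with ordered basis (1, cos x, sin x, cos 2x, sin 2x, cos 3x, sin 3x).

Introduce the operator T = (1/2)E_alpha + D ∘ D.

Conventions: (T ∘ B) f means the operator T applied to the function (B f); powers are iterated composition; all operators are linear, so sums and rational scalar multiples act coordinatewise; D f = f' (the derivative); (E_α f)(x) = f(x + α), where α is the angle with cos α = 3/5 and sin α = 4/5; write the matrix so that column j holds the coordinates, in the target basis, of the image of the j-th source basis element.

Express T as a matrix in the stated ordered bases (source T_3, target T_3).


image of 1: 1/2
image of cos x: -(7/10)cos x - (2/5)sin x
image of sin x: (2/5)cos x - (7/10)sin x
image of cos 2x: -(207/50)cos 2x - (12/25)sin 2x
image of sin 2x: (12/25)cos 2x - (207/50)sin 2x
image of cos 3x: -(2367/250)cos 3x - (22/125)sin 3x
image of sin 3x: (22/125)cos 3x - (2367/250)sin 3x
each image's coordinates form column j of the matrix

the matrix is [[1/2, 0, 0, 0, 0, 0, 0]; [0, -7/10, 2/5, 0, 0, 0, 0]; [0, -2/5, -7/10, 0, 0, 0, 0]; [0, 0, 0, -207/50, 12/25, 0, 0]; [0, 0, 0, -12/25, -207/50, 0, 0]; [0, 0, 0, 0, 0, -2367/250, 22/125]; [0, 0, 0, 0, 0, -22/125, -2367/250]] (rows listed top to bottom)


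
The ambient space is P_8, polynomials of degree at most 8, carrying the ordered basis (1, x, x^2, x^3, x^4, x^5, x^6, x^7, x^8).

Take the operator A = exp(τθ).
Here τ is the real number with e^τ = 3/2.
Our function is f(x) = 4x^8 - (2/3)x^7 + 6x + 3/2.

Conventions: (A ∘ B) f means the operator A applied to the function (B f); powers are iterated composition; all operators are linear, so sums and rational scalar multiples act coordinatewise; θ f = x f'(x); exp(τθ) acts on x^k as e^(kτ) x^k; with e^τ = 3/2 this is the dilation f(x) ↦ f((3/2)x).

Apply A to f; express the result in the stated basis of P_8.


exp(τθ) x^k = e^(kτ) x^k; with e^τ = 3/2 this sends x^k to (3/2)^k x^k
x ↦ 3/2 x
x^7 ↦ 2187/128 x^7
x^8 ↦ 6561/256 x^8
applying this coordinatewise to f: exp(τθ) f = (6561/64)x^8 - (729/64)x^7 + 9x + 3/2

the image equals g(x) = (6561/64)x^8 - (729/64)x^7 + 9x + 3/2


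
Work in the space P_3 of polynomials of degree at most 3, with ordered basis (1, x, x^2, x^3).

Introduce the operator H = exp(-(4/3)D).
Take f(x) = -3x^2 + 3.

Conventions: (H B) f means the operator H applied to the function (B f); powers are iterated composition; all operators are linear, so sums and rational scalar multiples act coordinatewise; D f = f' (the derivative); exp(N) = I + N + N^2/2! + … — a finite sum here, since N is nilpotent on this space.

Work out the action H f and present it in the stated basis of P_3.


order-1 term: 8x
order-2 term: -16/3
the series for exp(-(4/3)D) f terminates at order 2
exp(-(4/3)D) f = -3x^2 + 8x - 7/3

the image equals g(x) = -3x^2 + 8x - 7/3


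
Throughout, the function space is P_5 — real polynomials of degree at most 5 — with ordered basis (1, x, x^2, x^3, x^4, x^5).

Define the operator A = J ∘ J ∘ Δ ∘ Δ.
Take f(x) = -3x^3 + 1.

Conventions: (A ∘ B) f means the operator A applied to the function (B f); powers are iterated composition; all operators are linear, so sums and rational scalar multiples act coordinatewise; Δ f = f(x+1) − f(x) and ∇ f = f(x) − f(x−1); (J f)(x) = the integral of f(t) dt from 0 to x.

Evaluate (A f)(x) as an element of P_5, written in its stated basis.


the image equals g(x) = -3x^3 - 9x^2

Δ f = -9x^2 - 9x - 3
Δ Δ f = -18x - 18
J (Δ ∘ Δ) f = -9x^2 - 18x
J J (Δ ∘ Δ) f = -3x^3 - 9x^2


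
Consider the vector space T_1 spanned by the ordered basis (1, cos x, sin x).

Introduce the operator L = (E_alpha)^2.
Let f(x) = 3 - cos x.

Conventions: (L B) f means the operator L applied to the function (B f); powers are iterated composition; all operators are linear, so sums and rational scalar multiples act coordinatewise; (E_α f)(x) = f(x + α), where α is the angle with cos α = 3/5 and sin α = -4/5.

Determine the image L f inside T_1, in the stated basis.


the result is g(x) = 3 + (7/25)cos x - (24/25)sin x

E_alpha f = 3 - (3/5)cos x - (4/5)sin x
E_alpha E_alpha f = 3 + (7/25)cos x - (24/25)sin x


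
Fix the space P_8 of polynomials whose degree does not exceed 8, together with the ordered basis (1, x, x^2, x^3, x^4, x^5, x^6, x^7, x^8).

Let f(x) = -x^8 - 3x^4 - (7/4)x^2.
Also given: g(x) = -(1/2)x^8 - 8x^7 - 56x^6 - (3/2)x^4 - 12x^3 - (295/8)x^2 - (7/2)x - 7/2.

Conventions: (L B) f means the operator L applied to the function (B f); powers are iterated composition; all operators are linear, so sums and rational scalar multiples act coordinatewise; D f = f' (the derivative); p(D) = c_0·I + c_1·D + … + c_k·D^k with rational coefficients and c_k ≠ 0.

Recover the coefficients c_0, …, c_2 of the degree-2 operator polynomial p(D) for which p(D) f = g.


D^0 f = -x^8 - 3x^4 - (7/4)x^2
D^1 f = -8x^7 - 12x^3 - (7/2)x
D^2 f = -56x^6 - 36x^2 - 7/2
matching coefficients of g against c_0 f + c_1 Df + … from the top degree down determines the c_i
solution: c_0 = 1/2, c_1 = 1, c_2 = 1

p(D) = (1/2)·I + D + D^2, i.e. c_0 = 1/2, c_1 = 1, c_2 = 1


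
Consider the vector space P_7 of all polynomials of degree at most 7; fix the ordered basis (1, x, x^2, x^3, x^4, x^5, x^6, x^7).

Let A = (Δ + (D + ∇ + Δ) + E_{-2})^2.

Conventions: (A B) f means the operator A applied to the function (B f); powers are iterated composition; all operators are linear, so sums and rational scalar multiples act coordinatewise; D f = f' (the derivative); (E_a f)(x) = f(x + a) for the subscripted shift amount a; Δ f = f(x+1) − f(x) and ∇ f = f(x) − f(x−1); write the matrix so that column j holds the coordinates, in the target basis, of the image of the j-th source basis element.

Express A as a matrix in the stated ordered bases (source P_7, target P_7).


image of 1: 1
image of x: x + 4
image of x^2: x^2 + 8x + 18
image of x^3: x^3 + 12x^2 + 54x + 50
image of x^4: x^4 + 16x^3 + 108x^2 + 200x + 104
image of x^5: x^5 + 20x^4 + 180x^3 + 500x^2 + 520x - 218
image of x^6: x^6 + 24x^5 + 270x^4 + 1000x^3 + 1560x^2 - 1308x + 2484
image of x^7: x^7 + 28x^6 + 378x^5 + 1750x^4 + 3640x^3 - 4578x^2 + 17388x - 10470
each image's coordinates form column j of the matrix

the matrix is [[1, 4, 18, 50, 104, -218, 2484, -10470]; [0, 1, 8, 54, 200, 520, -1308, 17388]; [0, 0, 1, 12, 108, 500, 1560, -4578]; [0, 0, 0, 1, 16, 180, 1000, 3640]; [0, 0, 0, 0, 1, 20, 270, 1750]; [0, 0, 0, 0, 0, 1, 24, 378]; [0, 0, 0, 0, 0, 0, 1, 28]; [0, 0, 0, 0, 0, 0, 0, 1]] (rows listed top to bottom)


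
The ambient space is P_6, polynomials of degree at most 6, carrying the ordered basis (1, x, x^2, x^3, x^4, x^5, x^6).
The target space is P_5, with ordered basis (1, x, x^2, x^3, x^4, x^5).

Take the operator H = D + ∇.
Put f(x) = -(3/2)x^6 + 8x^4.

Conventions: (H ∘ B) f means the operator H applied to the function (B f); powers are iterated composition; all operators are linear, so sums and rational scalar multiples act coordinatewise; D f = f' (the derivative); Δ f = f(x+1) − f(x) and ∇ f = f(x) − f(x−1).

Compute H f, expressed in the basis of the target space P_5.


the image equals g(x) = -18x^5 + (45/2)x^4 + 34x^3 - (51/2)x^2 + 23x - 13/2

D f = -9x^5 + 32x^3
∇ f = -9x^5 + (45/2)x^4 + 2x^3 - (51/2)x^2 + 23x - 13/2
(D + ∇) f = -18x^5 + (45/2)x^4 + 34x^3 - (51/2)x^2 + 23x - 13/2


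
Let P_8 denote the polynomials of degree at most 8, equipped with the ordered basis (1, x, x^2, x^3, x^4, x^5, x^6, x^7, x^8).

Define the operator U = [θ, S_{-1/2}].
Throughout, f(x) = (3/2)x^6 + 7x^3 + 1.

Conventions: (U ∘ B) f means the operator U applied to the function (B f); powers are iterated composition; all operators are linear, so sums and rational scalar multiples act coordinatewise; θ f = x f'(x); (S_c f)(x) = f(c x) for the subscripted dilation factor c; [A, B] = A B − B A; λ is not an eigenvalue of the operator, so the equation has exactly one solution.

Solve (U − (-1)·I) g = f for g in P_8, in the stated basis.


write g with unknown coordinates in the stated basis and equate coefficients in (U − (-1)·I) g = f
solving from the highest basis element down gives g = (3/2)x^6 + 7x^3 + 1
check: U g = 0
so U g − (-1)·g = (3/2)x^6 + 7x^3 + 1 = f ✓

g(x) = (3/2)x^6 + 7x^3 + 1


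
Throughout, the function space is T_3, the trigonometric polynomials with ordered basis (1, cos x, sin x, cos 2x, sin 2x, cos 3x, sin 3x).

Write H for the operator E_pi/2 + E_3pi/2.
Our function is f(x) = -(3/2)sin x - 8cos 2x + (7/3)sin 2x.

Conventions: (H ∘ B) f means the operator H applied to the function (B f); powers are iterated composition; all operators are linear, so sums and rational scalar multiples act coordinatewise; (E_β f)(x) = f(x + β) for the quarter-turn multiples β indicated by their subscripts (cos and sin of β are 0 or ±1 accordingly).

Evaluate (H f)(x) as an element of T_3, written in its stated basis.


the result is g(x) = 16cos 2x - (14/3)sin 2x

E_pi/2 f = -(3/2)cos x + 8cos 2x - (7/3)sin 2x
E_3pi/2 f = (3/2)cos x + 8cos 2x - (7/3)sin 2x
(E_pi/2 + E_3pi/2) f = 16cos 2x - (14/3)sin 2x


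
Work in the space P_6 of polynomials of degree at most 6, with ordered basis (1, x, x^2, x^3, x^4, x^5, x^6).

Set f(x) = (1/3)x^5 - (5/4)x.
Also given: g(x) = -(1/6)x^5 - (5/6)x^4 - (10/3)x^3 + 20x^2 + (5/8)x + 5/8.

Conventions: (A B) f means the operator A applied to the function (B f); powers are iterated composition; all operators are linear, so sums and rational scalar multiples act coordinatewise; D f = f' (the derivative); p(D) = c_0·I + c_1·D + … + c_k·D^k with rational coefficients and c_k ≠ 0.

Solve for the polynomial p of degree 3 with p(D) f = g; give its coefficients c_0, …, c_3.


D^0 f = (1/3)x^5 - (5/4)x
D^1 f = (5/3)x^4 - 5/4
D^2 f = (20/3)x^3
D^3 f = 20x^2
matching coefficients of g against c_0 f + c_1 Df + … from the top degree down determines the c_i
solution: c_0 = -1/2, c_1 = -1/2, c_2 = -1/2, c_3 = 1

p(D) = -(1/2)·I − (1/2)·D − (1/2)·D^2 + D^3, i.e. c_0 = -1/2, c_1 = -1/2, c_2 = -1/2, c_3 = 1


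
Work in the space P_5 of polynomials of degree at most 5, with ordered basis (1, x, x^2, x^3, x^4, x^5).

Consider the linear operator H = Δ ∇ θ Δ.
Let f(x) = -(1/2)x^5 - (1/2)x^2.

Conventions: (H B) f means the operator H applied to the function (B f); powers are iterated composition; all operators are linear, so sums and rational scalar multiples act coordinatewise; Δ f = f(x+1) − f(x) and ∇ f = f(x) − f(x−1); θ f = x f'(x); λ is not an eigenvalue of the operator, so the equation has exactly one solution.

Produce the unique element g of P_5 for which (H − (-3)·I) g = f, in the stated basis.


write g with unknown coordinates in the stated basis and equate coefficients in (H − (-3)·I) g = f
solving from the highest basis element down gives g = -(1/6)x^5 + (79/6)x^2 + 10x + 40/9
check: H g = -40x^2 - 30x - 40/3
so H g − (-3)·g = -(1/2)x^5 - (1/2)x^2 = f ✓

the result is g(x) = -(1/6)x^5 + (79/6)x^2 + 10x + 40/9


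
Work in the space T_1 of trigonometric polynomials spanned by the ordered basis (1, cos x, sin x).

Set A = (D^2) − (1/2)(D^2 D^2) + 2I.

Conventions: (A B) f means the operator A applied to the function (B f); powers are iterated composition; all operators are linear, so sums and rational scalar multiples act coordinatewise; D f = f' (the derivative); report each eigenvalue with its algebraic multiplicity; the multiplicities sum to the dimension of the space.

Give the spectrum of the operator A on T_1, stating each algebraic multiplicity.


λ = 1/2 (multiplicity 2), λ = 2 (multiplicity 1)

image of 1: 2
image of cos x: (1/2)cos x
image of sin x: (1/2)sin x
the matrix is diagonal; its diagonal is (2, 1/2, 1/2)
for a triangular matrix the eigenvalues are the diagonal entries, with algebraic multiplicity their repetition count
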